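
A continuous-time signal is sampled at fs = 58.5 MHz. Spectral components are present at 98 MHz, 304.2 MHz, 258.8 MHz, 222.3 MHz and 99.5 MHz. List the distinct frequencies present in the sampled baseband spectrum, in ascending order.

fs/2 = 29.25 MHz.
98 MHz mod fs = 39.5 MHz.
39.5 MHz > fs/2 = 29.25 MHz, folds to fs − 39.5 MHz = 19 MHz.
304.2 MHz mod fs = 11.7 MHz.
11.7 MHz ≤ fs/2 = 29.25 MHz, appears at 11.7 MHz.
258.8 MHz mod fs = 24.8 MHz.
24.8 MHz ≤ fs/2 = 29.25 MHz, appears at 24.8 MHz.
222.3 MHz mod fs = 46.8 MHz.
46.8 MHz > fs/2 = 29.25 MHz, folds to fs − 46.8 MHz = 11.7 MHz.
99.5 MHz mod fs = 41 MHz.
41 MHz > fs/2 = 29.25 MHz, folds to fs − 41 MHz = 17.5 MHz.
Distinct values: {11.7 MHz, 17.5 MHz, 19 MHz, 24.8 MHz}.

11.7 MHz, 17.5 MHz, 19 MHz, 24.8 MHz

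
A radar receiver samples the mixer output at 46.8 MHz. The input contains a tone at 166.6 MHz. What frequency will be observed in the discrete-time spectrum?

166.6 MHz mod fs = 26.2 MHz.
26.2 MHz > fs/2 = 23.4 MHz, folds to fs − 26.2 MHz = 20.6 MHz.

20.6 MHz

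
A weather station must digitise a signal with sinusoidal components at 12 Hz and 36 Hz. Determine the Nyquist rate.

72 Hz

Highest-frequency component: 36 Hz.
Nyquist rate = 2 × 36 Hz = 72 Hz.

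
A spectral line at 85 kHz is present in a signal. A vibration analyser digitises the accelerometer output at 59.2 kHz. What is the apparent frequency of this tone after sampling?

85 kHz mod fs = 25.8 kHz.
25.8 kHz ≤ fs/2 = 29.6 kHz, appears at 25.8 kHz.

25.8 kHz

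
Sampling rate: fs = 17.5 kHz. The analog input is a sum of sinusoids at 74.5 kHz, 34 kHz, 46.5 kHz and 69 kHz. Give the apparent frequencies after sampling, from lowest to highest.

1 kHz, 4.5 kHz, 6 kHz

fs/2 = 8.75 kHz.
74.5 kHz mod fs = 4.5 kHz.
4.5 kHz ≤ fs/2 = 8.75 kHz, appears at 4.5 kHz.
34 kHz mod fs = 16.5 kHz.
16.5 kHz > fs/2 = 8.75 kHz, folds to fs − 16.5 kHz = 1 kHz.
46.5 kHz mod fs = 11.5 kHz.
11.5 kHz > fs/2 = 8.75 kHz, folds to fs − 11.5 kHz = 6 kHz.
69 kHz mod fs = 16.5 kHz.
16.5 kHz > fs/2 = 8.75 kHz, folds to fs − 16.5 kHz = 1 kHz.
Distinct values: {1 kHz, 4.5 kHz, 6 kHz}.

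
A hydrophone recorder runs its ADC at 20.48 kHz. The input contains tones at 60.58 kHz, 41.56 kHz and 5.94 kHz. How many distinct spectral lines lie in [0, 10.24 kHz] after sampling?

3

fs/2 = 10.24 kHz.
60.58 kHz mod fs = 19.62 kHz.
19.62 kHz > fs/2 = 10.24 kHz, folds to fs − 19.62 kHz = 0.86 kHz.
41.56 kHz mod fs = 0.6 kHz.
0.6 kHz ≤ fs/2 = 10.24 kHz, appears at 0.6 kHz.
5.94 kHz ≤ fs/2 = 10.24 kHz, passes unchanged.
Distinct values: {0.6 kHz, 0.86 kHz, 5.94 kHz} → 3.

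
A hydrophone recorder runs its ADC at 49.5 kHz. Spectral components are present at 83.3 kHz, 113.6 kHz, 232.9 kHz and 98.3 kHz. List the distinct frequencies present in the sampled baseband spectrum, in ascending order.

fs/2 = 24.75 kHz.
83.3 kHz mod fs = 33.8 kHz.
33.8 kHz > fs/2 = 24.75 kHz, folds to fs − 33.8 kHz = 15.7 kHz.
113.6 kHz mod fs = 14.6 kHz.
14.6 kHz ≤ fs/2 = 24.75 kHz, appears at 14.6 kHz.
232.9 kHz mod fs = 34.9 kHz.
34.9 kHz > fs/2 = 24.75 kHz, folds to fs − 34.9 kHz = 14.6 kHz.
98.3 kHz mod fs = 48.8 kHz.
48.8 kHz > fs/2 = 24.75 kHz, folds to fs − 48.8 kHz = 0.7 kHz.
Distinct values: {0.7 kHz, 14.6 kHz, 15.7 kHz}.

0.7 kHz, 14.6 kHz, 15.7 kHz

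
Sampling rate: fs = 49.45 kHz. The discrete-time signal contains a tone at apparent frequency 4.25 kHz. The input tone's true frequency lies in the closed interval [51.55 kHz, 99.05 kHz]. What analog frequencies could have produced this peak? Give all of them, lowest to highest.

Frequencies that alias to 4.25 kHz are k·fs ± 4.25 kHz for integer k ≥ 0.
k=0: 4.25 kHz.
k=1: 45.2 kHz, 53.7 kHz.
k=2: 94.65 kHz, 103.15 kHz.
k=3: 144.1 kHz, 152.6 kHz.
Within [51.55 kHz, 99.05 kHz]: 53.7 kHz, 94.65 kHz.

53.7 kHz, 94.65 kHz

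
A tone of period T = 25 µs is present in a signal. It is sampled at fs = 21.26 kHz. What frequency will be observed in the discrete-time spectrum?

2.52 kHz

T = 25 µs → f = 1/T = 40 kHz.
40 kHz mod fs = 18.74 kHz.
18.74 kHz > fs/2 = 10.63 kHz, folds to fs − 18.74 kHz = 2.52 kHz.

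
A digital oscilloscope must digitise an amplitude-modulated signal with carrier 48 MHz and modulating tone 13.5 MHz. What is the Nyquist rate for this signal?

123 MHz

AM sidebands sit at fc ± fm = 34.5 MHz and 61.5 MHz.
Highest-frequency component: 61.5 MHz.
Nyquist rate = 2 × 61.5 MHz = 123 MHz.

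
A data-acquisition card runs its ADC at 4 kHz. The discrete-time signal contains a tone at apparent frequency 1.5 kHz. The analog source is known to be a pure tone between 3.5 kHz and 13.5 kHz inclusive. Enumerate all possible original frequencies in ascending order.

Frequencies that alias to 1.5 kHz are k·fs ± 1.5 kHz for integer k ≥ 0.
k=0: 1.5 kHz.
k=1: 2.5 kHz, 5.5 kHz.
k=2: 6.5 kHz, 9.5 kHz.
k=3: 10.5 kHz, 13.5 kHz.
k=4: 14.5 kHz, 17.5 kHz.
Within [3.5 kHz, 13.5 kHz]: 5.5 kHz, 6.5 kHz, 9.5 kHz, 10.5 kHz, 13.5 kHz.

5.5 kHz, 6.5 kHz, 9.5 kHz, 10.5 kHz, 13.5 kHz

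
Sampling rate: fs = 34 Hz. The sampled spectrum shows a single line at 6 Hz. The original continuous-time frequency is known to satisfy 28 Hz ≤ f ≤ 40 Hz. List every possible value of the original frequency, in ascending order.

Frequencies that alias to 6 Hz are k·fs ± 6 Hz for integer k ≥ 0.
k=0: 6 Hz.
k=1: 28 Hz, 40 Hz.
k=2: 62 Hz, 74 Hz.
Within [28 Hz, 40 Hz]: 28 Hz, 40 Hz.

28 Hz, 40 Hz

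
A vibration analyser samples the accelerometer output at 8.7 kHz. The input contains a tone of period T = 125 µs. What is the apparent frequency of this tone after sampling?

T = 125 µs → f = 1/T = 8 kHz.
8 kHz > fs/2 = 4.35 kHz, folds to fs − 8 kHz = 0.7 kHz.

0.7 kHz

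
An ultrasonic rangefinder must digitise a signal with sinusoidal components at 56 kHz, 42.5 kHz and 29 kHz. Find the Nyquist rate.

Highest-frequency component: 56 kHz.
Nyquist rate = 2 × 56 kHz = 112 kHz.

112 kHz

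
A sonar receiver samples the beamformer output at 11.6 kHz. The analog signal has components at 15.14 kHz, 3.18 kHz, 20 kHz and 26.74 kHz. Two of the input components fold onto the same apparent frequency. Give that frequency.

3.54 kHz

fs/2 = 5.8 kHz.
15.14 kHz mod fs = 3.54 kHz.
3.54 kHz ≤ fs/2 = 5.8 kHz, appears at 3.54 kHz.
3.18 kHz ≤ fs/2 = 5.8 kHz, passes unchanged.
20 kHz mod fs = 8.4 kHz.
8.4 kHz > fs/2 = 5.8 kHz, folds to fs − 8.4 kHz = 3.2 kHz.
26.74 kHz mod fs = 3.54 kHz.
3.54 kHz ≤ fs/2 = 5.8 kHz, appears at 3.54 kHz.
15.14 kHz and 26.74 kHz both map to 3.54 kHz.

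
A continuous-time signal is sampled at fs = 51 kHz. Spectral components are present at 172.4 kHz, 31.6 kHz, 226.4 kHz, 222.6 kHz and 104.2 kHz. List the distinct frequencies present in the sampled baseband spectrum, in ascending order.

fs/2 = 25.5 kHz.
172.4 kHz mod fs = 19.4 kHz.
19.4 kHz ≤ fs/2 = 25.5 kHz, appears at 19.4 kHz.
31.6 kHz > fs/2 = 25.5 kHz, folds to fs − 31.6 kHz = 19.4 kHz.
226.4 kHz mod fs = 22.4 kHz.
22.4 kHz ≤ fs/2 = 25.5 kHz, appears at 22.4 kHz.
222.6 kHz mod fs = 18.6 kHz.
18.6 kHz ≤ fs/2 = 25.5 kHz, appears at 18.6 kHz.
104.2 kHz mod fs = 2.2 kHz.
2.2 kHz ≤ fs/2 = 25.5 kHz, appears at 2.2 kHz.
Distinct values: {2.2 kHz, 18.6 kHz, 19.4 kHz, 22.4 kHz}.

2.2 kHz, 18.6 kHz, 19.4 kHz, 22.4 kHz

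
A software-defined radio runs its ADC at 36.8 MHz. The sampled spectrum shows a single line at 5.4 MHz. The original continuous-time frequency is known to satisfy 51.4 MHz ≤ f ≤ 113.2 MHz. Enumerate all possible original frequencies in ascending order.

68.2 MHz, 79 MHz, 105 MHz

Frequencies that alias to 5.4 MHz are k·fs ± 5.4 MHz for integer k ≥ 0.
k=0: 5.4 MHz.
k=1: 31.4 MHz, 42.2 MHz.
k=2: 68.2 MHz, 79 MHz.
k=3: 105 MHz, 115.8 MHz.
k=4: 141.8 MHz, 152.6 MHz.
Within [51.4 MHz, 113.2 MHz]: 68.2 MHz, 79 MHz, 105 MHz.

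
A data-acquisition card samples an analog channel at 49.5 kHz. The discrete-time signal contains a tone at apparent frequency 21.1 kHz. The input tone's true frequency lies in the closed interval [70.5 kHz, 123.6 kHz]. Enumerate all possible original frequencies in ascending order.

Frequencies that alias to 21.1 kHz are k·fs ± 21.1 kHz for integer k ≥ 0.
k=0: 21.1 kHz.
k=1: 28.4 kHz, 70.6 kHz.
k=2: 77.9 kHz, 120.1 kHz.
k=3: 127.4 kHz, 169.6 kHz.
Within [70.5 kHz, 123.6 kHz]: 70.6 kHz, 77.9 kHz, 120.1 kHz.

70.6 kHz, 77.9 kHz, 120.1 kHz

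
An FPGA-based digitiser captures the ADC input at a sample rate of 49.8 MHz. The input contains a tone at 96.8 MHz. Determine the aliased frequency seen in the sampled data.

2.8 MHz

96.8 MHz mod fs = 47 MHz.
47 MHz > fs/2 = 24.9 MHz, folds to fs − 47 MHz = 2.8 MHz.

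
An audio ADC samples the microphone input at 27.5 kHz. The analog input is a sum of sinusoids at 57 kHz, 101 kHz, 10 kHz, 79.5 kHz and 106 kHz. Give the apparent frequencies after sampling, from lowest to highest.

fs/2 = 13.75 kHz.
57 kHz mod fs = 2 kHz.
2 kHz ≤ fs/2 = 13.75 kHz, appears at 2 kHz.
101 kHz mod fs = 18.5 kHz.
18.5 kHz > fs/2 = 13.75 kHz, folds to fs − 18.5 kHz = 9 kHz.
10 kHz ≤ fs/2 = 13.75 kHz, passes unchanged.
79.5 kHz mod fs = 24.5 kHz.
24.5 kHz > fs/2 = 13.75 kHz, folds to fs − 24.5 kHz = 3 kHz.
106 kHz mod fs = 23.5 kHz.
23.5 kHz > fs/2 = 13.75 kHz, folds to fs − 23.5 kHz = 4 kHz.
Distinct values: {2 kHz, 3 kHz, 4 kHz, 9 kHz, 10 kHz}.

2 kHz, 3 kHz, 4 kHz, 9 kHz, 10 kHz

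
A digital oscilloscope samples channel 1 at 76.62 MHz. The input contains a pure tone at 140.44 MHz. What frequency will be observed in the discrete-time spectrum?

12.8 MHz

140.44 MHz mod fs = 63.82 MHz.
63.82 MHz > fs/2 = 38.31 MHz, folds to fs − 63.82 MHz = 12.8 MHz.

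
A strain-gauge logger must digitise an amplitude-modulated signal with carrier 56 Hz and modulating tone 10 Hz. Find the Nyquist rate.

132 Hz

AM sidebands sit at fc ± fm = 46 Hz and 66 Hz.
Highest-frequency component: 66 Hz.
Nyquist rate = 2 × 66 Hz = 132 Hz.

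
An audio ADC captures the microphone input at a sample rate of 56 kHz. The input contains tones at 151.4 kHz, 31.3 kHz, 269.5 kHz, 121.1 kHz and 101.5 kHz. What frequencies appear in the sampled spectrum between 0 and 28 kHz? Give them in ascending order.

9.1 kHz, 10.5 kHz, 16.6 kHz, 24.7 kHz

fs/2 = 28 kHz.
151.4 kHz mod fs = 39.4 kHz.
39.4 kHz > fs/2 = 28 kHz, folds to fs − 39.4 kHz = 16.6 kHz.
31.3 kHz > fs/2 = 28 kHz, folds to fs − 31.3 kHz = 24.7 kHz.
269.5 kHz mod fs = 45.5 kHz.
45.5 kHz > fs/2 = 28 kHz, folds to fs − 45.5 kHz = 10.5 kHz.
121.1 kHz mod fs = 9.1 kHz.
9.1 kHz ≤ fs/2 = 28 kHz, appears at 9.1 kHz.
101.5 kHz mod fs = 45.5 kHz.
45.5 kHz > fs/2 = 28 kHz, folds to fs − 45.5 kHz = 10.5 kHz.
Distinct values: {9.1 kHz, 10.5 kHz, 16.6 kHz, 24.7 kHz}.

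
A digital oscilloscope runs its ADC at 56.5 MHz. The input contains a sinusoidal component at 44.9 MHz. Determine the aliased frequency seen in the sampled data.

11.6 MHz

44.9 MHz > fs/2 = 28.25 MHz, folds to fs − 44.9 MHz = 11.6 MHz.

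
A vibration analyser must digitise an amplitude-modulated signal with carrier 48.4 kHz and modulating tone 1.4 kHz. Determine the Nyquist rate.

AM sidebands sit at fc ± fm = 47 kHz and 49.8 kHz.
Highest-frequency component: 49.8 kHz.
Nyquist rate = 2 × 49.8 kHz = 99.6 kHz.

99.6 kHz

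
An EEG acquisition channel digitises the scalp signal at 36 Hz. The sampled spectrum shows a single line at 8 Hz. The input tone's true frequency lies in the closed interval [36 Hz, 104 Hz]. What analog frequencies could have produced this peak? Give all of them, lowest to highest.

44 Hz, 64 Hz, 80 Hz, 100 Hz

Frequencies that alias to 8 Hz are k·fs ± 8 Hz for integer k ≥ 0.
k=0: 8 Hz.
k=1: 28 Hz, 44 Hz.
k=2: 64 Hz, 80 Hz.
k=3: 100 Hz, 116 Hz.
k=4: 136 Hz, 152 Hz.
Within [36 Hz, 104 Hz]: 44 Hz, 64 Hz, 80 Hz, 100 Hz.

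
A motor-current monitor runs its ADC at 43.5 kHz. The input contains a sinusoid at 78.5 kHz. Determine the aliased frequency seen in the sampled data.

8.5 kHz

78.5 kHz mod fs = 35 kHz.
35 kHz > fs/2 = 21.75 kHz, folds to fs − 35 kHz = 8.5 kHz.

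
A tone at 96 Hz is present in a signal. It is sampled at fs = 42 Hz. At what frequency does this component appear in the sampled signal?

96 Hz mod fs = 12 Hz.
12 Hz ≤ fs/2 = 21 Hz, appears at 12 Hz.

12 Hz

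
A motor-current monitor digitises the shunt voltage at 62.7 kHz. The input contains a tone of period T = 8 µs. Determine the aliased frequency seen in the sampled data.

T = 8 µs → f = 1/T = 125 kHz.
125 kHz mod fs = 62.3 kHz.
62.3 kHz > fs/2 = 31.35 kHz, folds to fs − 62.3 kHz = 0.4 kHz.

0.4 kHz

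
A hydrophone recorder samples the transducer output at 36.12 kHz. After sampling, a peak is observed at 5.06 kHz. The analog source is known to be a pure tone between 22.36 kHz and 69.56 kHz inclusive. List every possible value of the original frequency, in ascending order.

Frequencies that alias to 5.06 kHz are k·fs ± 5.06 kHz for integer k ≥ 0.
k=0: 5.06 kHz.
k=1: 31.06 kHz, 41.18 kHz.
k=2: 67.18 kHz, 77.3 kHz.
k=3: 103.3 kHz, 113.42 kHz.
Within [22.36 kHz, 69.56 kHz]: 31.06 kHz, 41.18 kHz, 67.18 kHz.

31.06 kHz, 41.18 kHz, 67.18 kHz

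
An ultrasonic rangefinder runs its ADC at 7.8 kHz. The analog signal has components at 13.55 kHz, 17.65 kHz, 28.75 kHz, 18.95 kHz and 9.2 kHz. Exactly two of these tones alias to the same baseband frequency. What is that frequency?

fs/2 = 3.9 kHz.
13.55 kHz mod fs = 5.75 kHz.
5.75 kHz > fs/2 = 3.9 kHz, folds to fs − 5.75 kHz = 2.05 kHz.
17.65 kHz mod fs = 2.05 kHz.
2.05 kHz ≤ fs/2 = 3.9 kHz, appears at 2.05 kHz.
28.75 kHz mod fs = 5.35 kHz.
5.35 kHz > fs/2 = 3.9 kHz, folds to fs − 5.35 kHz = 2.45 kHz.
18.95 kHz mod fs = 3.35 kHz.
3.35 kHz ≤ fs/2 = 3.9 kHz, appears at 3.35 kHz.
9.2 kHz mod fs = 1.4 kHz.
1.4 kHz ≤ fs/2 = 3.9 kHz, appears at 1.4 kHz.
13.55 kHz and 17.65 kHz both map to 2.05 kHz.

2.05 kHz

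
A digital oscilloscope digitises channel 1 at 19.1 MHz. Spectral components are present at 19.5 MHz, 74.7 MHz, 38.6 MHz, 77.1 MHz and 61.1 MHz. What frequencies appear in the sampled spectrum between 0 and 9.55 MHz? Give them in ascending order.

fs/2 = 9.55 MHz.
19.5 MHz mod fs = 0.4 MHz.
0.4 MHz ≤ fs/2 = 9.55 MHz, appears at 0.4 MHz.
74.7 MHz mod fs = 17.4 MHz.
17.4 MHz > fs/2 = 9.55 MHz, folds to fs − 17.4 MHz = 1.7 MHz.
38.6 MHz mod fs = 0.4 MHz.
0.4 MHz ≤ fs/2 = 9.55 MHz, appears at 0.4 MHz.
77.1 MHz mod fs = 0.7 MHz.
0.7 MHz ≤ fs/2 = 9.55 MHz, appears at 0.7 MHz.
61.1 MHz mod fs = 3.8 MHz.
3.8 MHz ≤ fs/2 = 9.55 MHz, appears at 3.8 MHz.
Distinct values: {0.4 MHz, 0.7 MHz, 1.7 MHz, 3.8 MHz}.

0.4 MHz, 0.7 MHz, 1.7 MHz, 3.8 MHz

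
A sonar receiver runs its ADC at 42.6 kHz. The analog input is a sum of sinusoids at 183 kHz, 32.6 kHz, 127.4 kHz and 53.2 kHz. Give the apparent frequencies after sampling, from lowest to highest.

0.4 kHz, 10 kHz, 10.6 kHz, 12.6 kHz

fs/2 = 21.3 kHz.
183 kHz mod fs = 12.6 kHz.
12.6 kHz ≤ fs/2 = 21.3 kHz, appears at 12.6 kHz.
32.6 kHz > fs/2 = 21.3 kHz, folds to fs − 32.6 kHz = 10 kHz.
127.4 kHz mod fs = 42.2 kHz.
42.2 kHz > fs/2 = 21.3 kHz, folds to fs − 42.2 kHz = 0.4 kHz.
53.2 kHz mod fs = 10.6 kHz.
10.6 kHz ≤ fs/2 = 21.3 kHz, appears at 10.6 kHz.
Distinct values: {0.4 kHz, 10 kHz, 10.6 kHz, 12.6 kHz}.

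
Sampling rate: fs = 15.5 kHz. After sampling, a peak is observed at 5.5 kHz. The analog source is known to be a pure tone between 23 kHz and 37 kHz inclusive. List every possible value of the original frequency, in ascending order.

25.5 kHz, 36.5 kHz

Frequencies that alias to 5.5 kHz are k·fs ± 5.5 kHz for integer k ≥ 0.
k=0: 5.5 kHz.
k=1: 10 kHz, 21 kHz.
k=2: 25.5 kHz, 36.5 kHz.
k=3: 41 kHz, 52 kHz.
Within [23 kHz, 37 kHz]: 25.5 kHz, 36.5 kHz.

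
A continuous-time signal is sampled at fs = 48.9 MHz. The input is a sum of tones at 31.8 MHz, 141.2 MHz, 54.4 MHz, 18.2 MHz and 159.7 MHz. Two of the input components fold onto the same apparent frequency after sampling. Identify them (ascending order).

54.4 MHz, 141.2 MHz

fs/2 = 24.45 MHz.
31.8 MHz > fs/2 = 24.45 MHz, folds to fs − 31.8 MHz = 17.1 MHz.
141.2 MHz mod fs = 43.4 MHz.
43.4 MHz > fs/2 = 24.45 MHz, folds to fs − 43.4 MHz = 5.5 MHz.
54.4 MHz mod fs = 5.5 MHz.
5.5 MHz ≤ fs/2 = 24.45 MHz, appears at 5.5 MHz.
18.2 MHz ≤ fs/2 = 24.45 MHz, passes unchanged.
159.7 MHz mod fs = 13 MHz.
13 MHz ≤ fs/2 = 24.45 MHz, appears at 13 MHz.
54.4 MHz and 141.2 MHz both map to 5.5 MHz.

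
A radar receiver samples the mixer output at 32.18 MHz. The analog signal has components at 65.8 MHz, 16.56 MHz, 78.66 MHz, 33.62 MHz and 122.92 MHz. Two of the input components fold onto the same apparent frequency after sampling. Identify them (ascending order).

33.62 MHz, 65.8 MHz

fs/2 = 16.09 MHz.
65.8 MHz mod fs = 1.44 MHz.
1.44 MHz ≤ fs/2 = 16.09 MHz, appears at 1.44 MHz.
16.56 MHz > fs/2 = 16.09 MHz, folds to fs − 16.56 MHz = 15.62 MHz.
78.66 MHz mod fs = 14.3 MHz.
14.3 MHz ≤ fs/2 = 16.09 MHz, appears at 14.3 MHz.
33.62 MHz mod fs = 1.44 MHz.
1.44 MHz ≤ fs/2 = 16.09 MHz, appears at 1.44 MHz.
122.92 MHz mod fs = 26.38 MHz.
26.38 MHz > fs/2 = 16.09 MHz, folds to fs − 26.38 MHz = 5.8 MHz.
33.62 MHz and 65.8 MHz both map to 1.44 MHz.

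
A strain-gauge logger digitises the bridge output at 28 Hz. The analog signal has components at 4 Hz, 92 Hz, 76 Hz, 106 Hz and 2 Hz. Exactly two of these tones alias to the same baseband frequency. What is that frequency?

fs/2 = 14 Hz.
4 Hz ≤ fs/2 = 14 Hz, passes unchanged.
92 Hz mod fs = 8 Hz.
8 Hz ≤ fs/2 = 14 Hz, appears at 8 Hz.
76 Hz mod fs = 20 Hz.
20 Hz > fs/2 = 14 Hz, folds to fs − 20 Hz = 8 Hz.
106 Hz mod fs = 22 Hz.
22 Hz > fs/2 = 14 Hz, folds to fs − 22 Hz = 6 Hz.
2 Hz ≤ fs/2 = 14 Hz, passes unchanged.
76 Hz and 92 Hz both map to 8 Hz.

8 Hz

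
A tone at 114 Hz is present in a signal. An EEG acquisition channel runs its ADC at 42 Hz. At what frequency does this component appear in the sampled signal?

114 Hz mod fs = 30 Hz.
30 Hz > fs/2 = 21 Hz, folds to fs − 30 Hz = 12 Hz.

12 Hz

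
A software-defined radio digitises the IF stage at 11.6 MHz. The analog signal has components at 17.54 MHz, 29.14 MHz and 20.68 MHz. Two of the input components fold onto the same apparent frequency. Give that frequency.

5.66 MHz

fs/2 = 5.8 MHz.
17.54 MHz mod fs = 5.94 MHz.
5.94 MHz > fs/2 = 5.8 MHz, folds to fs − 5.94 MHz = 5.66 MHz.
29.14 MHz mod fs = 5.94 MHz.
5.94 MHz > fs/2 = 5.8 MHz, folds to fs − 5.94 MHz = 5.66 MHz.
20.68 MHz mod fs = 9.08 MHz.
9.08 MHz > fs/2 = 5.8 MHz, folds to fs − 9.08 MHz = 2.52 MHz.
17.54 MHz and 29.14 MHz both map to 5.66 MHz.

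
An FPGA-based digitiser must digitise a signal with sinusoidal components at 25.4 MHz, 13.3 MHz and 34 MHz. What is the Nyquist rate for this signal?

Highest-frequency component: 34 MHz.
Nyquist rate = 2 × 34 MHz = 68 MHz.

68 MHz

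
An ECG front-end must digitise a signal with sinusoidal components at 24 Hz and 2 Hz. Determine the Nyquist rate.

Highest-frequency component: 24 Hz.
Nyquist rate = 2 × 24 Hz = 48 Hz.

48 Hz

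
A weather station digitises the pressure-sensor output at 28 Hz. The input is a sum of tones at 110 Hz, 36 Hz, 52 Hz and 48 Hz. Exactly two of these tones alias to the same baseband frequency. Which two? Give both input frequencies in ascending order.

fs/2 = 14 Hz.
110 Hz mod fs = 26 Hz.
26 Hz > fs/2 = 14 Hz, folds to fs − 26 Hz = 2 Hz.
36 Hz mod fs = 8 Hz.
8 Hz ≤ fs/2 = 14 Hz, appears at 8 Hz.
52 Hz mod fs = 24 Hz.
24 Hz > fs/2 = 14 Hz, folds to fs − 24 Hz = 4 Hz.
48 Hz mod fs = 20 Hz.
20 Hz > fs/2 = 14 Hz, folds to fs − 20 Hz = 8 Hz.
36 Hz and 48 Hz both map to 8 Hz.

36 Hz, 48 Hz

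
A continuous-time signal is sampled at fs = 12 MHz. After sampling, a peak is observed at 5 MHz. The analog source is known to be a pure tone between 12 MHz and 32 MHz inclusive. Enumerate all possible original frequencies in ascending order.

17 MHz, 19 MHz, 29 MHz, 31 MHz

Frequencies that alias to 5 MHz are k·fs ± 5 MHz for integer k ≥ 0.
k=0: 5 MHz.
k=1: 7 MHz, 17 MHz.
k=2: 19 MHz, 29 MHz.
k=3: 31 MHz, 41 MHz.
k=4: 43 MHz, 53 MHz.
Within [12 MHz, 32 MHz]: 17 MHz, 19 MHz, 29 MHz, 31 MHz.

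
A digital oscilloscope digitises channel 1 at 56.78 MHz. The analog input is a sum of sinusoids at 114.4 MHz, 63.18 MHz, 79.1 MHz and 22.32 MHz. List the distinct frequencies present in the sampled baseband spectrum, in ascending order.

0.84 MHz, 6.4 MHz, 22.32 MHz

fs/2 = 28.39 MHz.
114.4 MHz mod fs = 0.84 MHz.
0.84 MHz ≤ fs/2 = 28.39 MHz, appears at 0.84 MHz.
63.18 MHz mod fs = 6.4 MHz.
6.4 MHz ≤ fs/2 = 28.39 MHz, appears at 6.4 MHz.
79.1 MHz mod fs = 22.32 MHz.
22.32 MHz ≤ fs/2 = 28.39 MHz, appears at 22.32 MHz.
22.32 MHz ≤ fs/2 = 28.39 MHz, passes unchanged.
Distinct values: {0.84 MHz, 6.4 MHz, 22.32 MHz}.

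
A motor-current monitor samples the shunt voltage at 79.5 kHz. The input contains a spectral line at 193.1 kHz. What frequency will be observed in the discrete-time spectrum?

34.1 kHz

193.1 kHz mod fs = 34.1 kHz.
34.1 kHz ≤ fs/2 = 39.75 kHz, appears at 34.1 kHz.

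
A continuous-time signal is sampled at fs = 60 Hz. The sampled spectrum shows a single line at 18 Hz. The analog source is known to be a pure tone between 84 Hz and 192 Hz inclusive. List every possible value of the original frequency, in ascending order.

Frequencies that alias to 18 Hz are k·fs ± 18 Hz for integer k ≥ 0.
k=0: 18 Hz.
k=1: 42 Hz, 78 Hz.
k=2: 102 Hz, 138 Hz.
k=3: 162 Hz, 198 Hz.
k=4: 222 Hz, 258 Hz.
Within [84 Hz, 192 Hz]: 102 Hz, 138 Hz, 162 Hz.

102 Hz, 138 Hz, 162 Hz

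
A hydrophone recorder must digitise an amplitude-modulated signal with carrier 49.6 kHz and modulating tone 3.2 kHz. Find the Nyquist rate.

AM sidebands sit at fc ± fm = 46.4 kHz and 52.8 kHz.
Highest-frequency component: 52.8 kHz.
Nyquist rate = 2 × 52.8 kHz = 105.6 kHz.

105.6 kHz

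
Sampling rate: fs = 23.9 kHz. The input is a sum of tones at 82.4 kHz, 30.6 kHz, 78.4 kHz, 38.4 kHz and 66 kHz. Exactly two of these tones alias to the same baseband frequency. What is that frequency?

fs/2 = 11.95 kHz.
82.4 kHz mod fs = 10.7 kHz.
10.7 kHz ≤ fs/2 = 11.95 kHz, appears at 10.7 kHz.
30.6 kHz mod fs = 6.7 kHz.
6.7 kHz ≤ fs/2 = 11.95 kHz, appears at 6.7 kHz.
78.4 kHz mod fs = 6.7 kHz.
6.7 kHz ≤ fs/2 = 11.95 kHz, appears at 6.7 kHz.
38.4 kHz mod fs = 14.5 kHz.
14.5 kHz > fs/2 = 11.95 kHz, folds to fs − 14.5 kHz = 9.4 kHz.
66 kHz mod fs = 18.2 kHz.
18.2 kHz > fs/2 = 11.95 kHz, folds to fs − 18.2 kHz = 5.7 kHz.
30.6 kHz and 78.4 kHz both map to 6.7 kHz.

6.7 kHz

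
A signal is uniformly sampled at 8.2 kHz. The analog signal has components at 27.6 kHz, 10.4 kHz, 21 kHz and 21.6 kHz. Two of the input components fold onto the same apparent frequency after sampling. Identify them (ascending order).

fs/2 = 4.1 kHz.
27.6 kHz mod fs = 3 kHz.
3 kHz ≤ fs/2 = 4.1 kHz, appears at 3 kHz.
10.4 kHz mod fs = 2.2 kHz.
2.2 kHz ≤ fs/2 = 4.1 kHz, appears at 2.2 kHz.
21 kHz mod fs = 4.6 kHz.
4.6 kHz > fs/2 = 4.1 kHz, folds to fs − 4.6 kHz = 3.6 kHz.
21.6 kHz mod fs = 5.2 kHz.
5.2 kHz > fs/2 = 4.1 kHz, folds to fs − 5.2 kHz = 3 kHz.
21.6 kHz and 27.6 kHz both map to 3 kHz.

21.6 kHz, 27.6 kHz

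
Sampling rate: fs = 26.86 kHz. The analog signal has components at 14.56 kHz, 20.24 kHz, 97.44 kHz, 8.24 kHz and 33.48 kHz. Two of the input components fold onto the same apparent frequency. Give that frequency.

fs/2 = 13.43 kHz.
14.56 kHz > fs/2 = 13.43 kHz, folds to fs − 14.56 kHz = 12.3 kHz.
20.24 kHz > fs/2 = 13.43 kHz, folds to fs − 20.24 kHz = 6.62 kHz.
97.44 kHz mod fs = 16.86 kHz.
16.86 kHz > fs/2 = 13.43 kHz, folds to fs − 16.86 kHz = 10 kHz.
8.24 kHz ≤ fs/2 = 13.43 kHz, passes unchanged.
33.48 kHz mod fs = 6.62 kHz.
6.62 kHz ≤ fs/2 = 13.43 kHz, appears at 6.62 kHz.
20.24 kHz and 33.48 kHz both map to 6.62 kHz.

6.62 kHz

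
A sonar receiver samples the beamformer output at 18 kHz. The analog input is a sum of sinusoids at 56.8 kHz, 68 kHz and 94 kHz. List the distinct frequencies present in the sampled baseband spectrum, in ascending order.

2.8 kHz, 4 kHz

fs/2 = 9 kHz.
56.8 kHz mod fs = 2.8 kHz.
2.8 kHz ≤ fs/2 = 9 kHz, appears at 2.8 kHz.
68 kHz mod fs = 14 kHz.
14 kHz > fs/2 = 9 kHz, folds to fs − 14 kHz = 4 kHz.
94 kHz mod fs = 4 kHz.
4 kHz ≤ fs/2 = 9 kHz, appears at 4 kHz.
Distinct values: {2.8 kHz, 4 kHz}.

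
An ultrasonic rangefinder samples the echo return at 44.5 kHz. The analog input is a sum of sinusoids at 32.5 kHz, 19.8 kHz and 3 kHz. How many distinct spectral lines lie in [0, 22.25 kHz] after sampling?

3

fs/2 = 22.25 kHz.
32.5 kHz > fs/2 = 22.25 kHz, folds to fs − 32.5 kHz = 12 kHz.
19.8 kHz ≤ fs/2 = 22.25 kHz, passes unchanged.
3 kHz ≤ fs/2 = 22.25 kHz, passes unchanged.
Distinct values: {3 kHz, 12 kHz, 19.8 kHz} → 3.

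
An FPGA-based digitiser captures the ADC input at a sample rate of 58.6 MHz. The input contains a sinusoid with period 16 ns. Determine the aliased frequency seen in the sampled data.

T = 16 ns → f = 1/T = 62.5 MHz.
62.5 MHz mod fs = 3.9 MHz.
3.9 MHz ≤ fs/2 = 29.3 MHz, appears at 3.9 MHz.

3.9 MHz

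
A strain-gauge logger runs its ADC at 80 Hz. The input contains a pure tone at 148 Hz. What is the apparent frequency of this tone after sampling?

148 Hz mod fs = 68 Hz.
68 Hz > fs/2 = 40 Hz, folds to fs − 68 Hz = 12 Hz.

12 Hz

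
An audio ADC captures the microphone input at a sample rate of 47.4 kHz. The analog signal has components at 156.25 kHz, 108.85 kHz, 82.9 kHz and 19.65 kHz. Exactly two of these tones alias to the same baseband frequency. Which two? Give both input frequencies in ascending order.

108.85 kHz, 156.25 kHz

fs/2 = 23.7 kHz.
156.25 kHz mod fs = 14.05 kHz.
14.05 kHz ≤ fs/2 = 23.7 kHz, appears at 14.05 kHz.
108.85 kHz mod fs = 14.05 kHz.
14.05 kHz ≤ fs/2 = 23.7 kHz, appears at 14.05 kHz.
82.9 kHz mod fs = 35.5 kHz.
35.5 kHz > fs/2 = 23.7 kHz, folds to fs − 35.5 kHz = 11.9 kHz.
19.65 kHz ≤ fs/2 = 23.7 kHz, passes unchanged.
108.85 kHz and 156.25 kHz both map to 14.05 kHz.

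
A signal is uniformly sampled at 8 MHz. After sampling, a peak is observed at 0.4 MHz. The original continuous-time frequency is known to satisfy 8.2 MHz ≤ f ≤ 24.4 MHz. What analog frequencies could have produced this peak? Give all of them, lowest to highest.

8.4 MHz, 15.6 MHz, 16.4 MHz, 23.6 MHz, 24.4 MHz

Frequencies that alias to 0.4 MHz are k·fs ± 0.4 MHz for integer k ≥ 0.
k=0: 0.4 MHz.
k=1: 7.6 MHz, 8.4 MHz.
k=2: 15.6 MHz, 16.4 MHz.
k=3: 23.6 MHz, 24.4 MHz.
k=4: 31.6 MHz, 32.4 MHz.
Within [8.2 MHz, 24.4 MHz]: 8.4 MHz, 15.6 MHz, 16.4 MHz, 23.6 MHz, 24.4 MHz.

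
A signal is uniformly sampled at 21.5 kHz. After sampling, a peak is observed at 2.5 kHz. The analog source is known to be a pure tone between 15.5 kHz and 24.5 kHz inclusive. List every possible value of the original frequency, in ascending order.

19 kHz, 24 kHz

Frequencies that alias to 2.5 kHz are k·fs ± 2.5 kHz for integer k ≥ 0.
k=0: 2.5 kHz.
k=1: 19 kHz, 24 kHz.
k=2: 40.5 kHz, 45.5 kHz.
Within [15.5 kHz, 24.5 kHz]: 19 kHz, 24 kHz.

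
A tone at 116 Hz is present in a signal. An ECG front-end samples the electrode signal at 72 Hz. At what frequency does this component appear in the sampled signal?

116 Hz mod fs = 44 Hz.
44 Hz > fs/2 = 36 Hz, folds to fs − 44 Hz = 28 Hz.

28 Hz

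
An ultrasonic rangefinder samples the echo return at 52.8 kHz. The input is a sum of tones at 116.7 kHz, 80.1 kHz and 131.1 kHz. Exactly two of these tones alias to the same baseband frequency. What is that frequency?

25.5 kHz

fs/2 = 26.4 kHz.
116.7 kHz mod fs = 11.1 kHz.
11.1 kHz ≤ fs/2 = 26.4 kHz, appears at 11.1 kHz.
80.1 kHz mod fs = 27.3 kHz.
27.3 kHz > fs/2 = 26.4 kHz, folds to fs − 27.3 kHz = 25.5 kHz.
131.1 kHz mod fs = 25.5 kHz.
25.5 kHz ≤ fs/2 = 26.4 kHz, appears at 25.5 kHz.
80.1 kHz and 131.1 kHz both map to 25.5 kHz.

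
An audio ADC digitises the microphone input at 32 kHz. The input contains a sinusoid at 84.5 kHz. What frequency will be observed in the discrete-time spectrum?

84.5 kHz mod fs = 20.5 kHz.
20.5 kHz > fs/2 = 16 kHz, folds to fs − 20.5 kHz = 11.5 kHz.

11.5 kHz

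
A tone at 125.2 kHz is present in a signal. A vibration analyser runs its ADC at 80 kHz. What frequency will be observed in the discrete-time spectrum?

125.2 kHz mod fs = 45.2 kHz.
45.2 kHz > fs/2 = 40 kHz, folds to fs − 45.2 kHz = 34.8 kHz.

34.8 kHz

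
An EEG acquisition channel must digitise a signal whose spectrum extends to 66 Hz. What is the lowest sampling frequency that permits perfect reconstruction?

Nyquist rate = 2 × 66 Hz = 132 Hz.

132 Hz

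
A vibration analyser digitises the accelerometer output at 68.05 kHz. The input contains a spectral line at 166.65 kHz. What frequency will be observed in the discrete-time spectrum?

30.55 kHz

166.65 kHz mod fs = 30.55 kHz.
30.55 kHz ≤ fs/2 = 34.025 kHz, appears at 30.55 kHz.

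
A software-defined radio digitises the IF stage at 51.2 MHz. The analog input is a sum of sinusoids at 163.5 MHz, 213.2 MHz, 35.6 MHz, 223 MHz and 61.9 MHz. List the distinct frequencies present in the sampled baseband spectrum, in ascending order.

8.4 MHz, 9.9 MHz, 10.7 MHz, 15.6 MHz, 18.2 MHz

fs/2 = 25.6 MHz.
163.5 MHz mod fs = 9.9 MHz.
9.9 MHz ≤ fs/2 = 25.6 MHz, appears at 9.9 MHz.
213.2 MHz mod fs = 8.4 MHz.
8.4 MHz ≤ fs/2 = 25.6 MHz, appears at 8.4 MHz.
35.6 MHz > fs/2 = 25.6 MHz, folds to fs − 35.6 MHz = 15.6 MHz.
223 MHz mod fs = 18.2 MHz.
18.2 MHz ≤ fs/2 = 25.6 MHz, appears at 18.2 MHz.
61.9 MHz mod fs = 10.7 MHz.
10.7 MHz ≤ fs/2 = 25.6 MHz, appears at 10.7 MHz.
Distinct values: {8.4 MHz, 9.9 MHz, 10.7 MHz, 15.6 MHz, 18.2 MHz}.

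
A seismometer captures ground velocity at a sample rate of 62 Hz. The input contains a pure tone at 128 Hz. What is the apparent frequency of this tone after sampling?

128 Hz mod fs = 4 Hz.
4 Hz ≤ fs/2 = 31 Hz, appears at 4 Hz.

4 Hz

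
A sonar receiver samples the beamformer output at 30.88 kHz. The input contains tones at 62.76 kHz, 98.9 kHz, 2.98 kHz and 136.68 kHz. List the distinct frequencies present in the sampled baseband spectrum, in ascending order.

fs/2 = 15.44 kHz.
62.76 kHz mod fs = 1 kHz.
1 kHz ≤ fs/2 = 15.44 kHz, appears at 1 kHz.
98.9 kHz mod fs = 6.26 kHz.
6.26 kHz ≤ fs/2 = 15.44 kHz, appears at 6.26 kHz.
2.98 kHz ≤ fs/2 = 15.44 kHz, passes unchanged.
136.68 kHz mod fs = 13.16 kHz.
13.16 kHz ≤ fs/2 = 15.44 kHz, appears at 13.16 kHz.
Distinct values: {1 kHz, 2.98 kHz, 6.26 kHz, 13.16 kHz}.

1 kHz, 2.98 kHz, 6.26 kHz, 13.16 kHz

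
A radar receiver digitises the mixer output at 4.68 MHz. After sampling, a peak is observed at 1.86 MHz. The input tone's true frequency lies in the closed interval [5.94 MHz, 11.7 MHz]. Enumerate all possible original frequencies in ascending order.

Frequencies that alias to 1.86 MHz are k·fs ± 1.86 MHz for integer k ≥ 0.
k=0: 1.86 MHz.
k=1: 2.82 MHz, 6.54 MHz.
k=2: 7.5 MHz, 11.22 MHz.
k=3: 12.18 MHz, 15.9 MHz.
Within [5.94 MHz, 11.7 MHz]: 6.54 MHz, 7.5 MHz, 11.22 MHz.

6.54 MHz, 7.5 MHz, 11.22 MHz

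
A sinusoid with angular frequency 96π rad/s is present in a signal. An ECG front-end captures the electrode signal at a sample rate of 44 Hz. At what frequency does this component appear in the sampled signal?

ω = 96π rad/s → f = ω/(2π) = 48 Hz.
48 Hz mod fs = 4 Hz.
4 Hz ≤ fs/2 = 22 Hz, appears at 4 Hz.

4 Hz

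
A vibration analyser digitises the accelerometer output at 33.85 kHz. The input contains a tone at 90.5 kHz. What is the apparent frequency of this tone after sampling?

11.05 kHz

90.5 kHz mod fs = 22.8 kHz.
22.8 kHz > fs/2 = 16.925 kHz, folds to fs − 22.8 kHz = 11.05 kHz.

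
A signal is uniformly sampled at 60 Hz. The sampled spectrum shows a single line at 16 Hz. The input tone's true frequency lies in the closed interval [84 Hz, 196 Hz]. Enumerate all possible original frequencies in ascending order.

Frequencies that alias to 16 Hz are k·fs ± 16 Hz for integer k ≥ 0.
k=0: 16 Hz.
k=1: 44 Hz, 76 Hz.
k=2: 104 Hz, 136 Hz.
k=3: 164 Hz, 196 Hz.
k=4: 224 Hz, 256 Hz.
Within [84 Hz, 196 Hz]: 104 Hz, 136 Hz, 164 Hz, 196 Hz.

104 Hz, 136 Hz, 164 Hz, 196 Hz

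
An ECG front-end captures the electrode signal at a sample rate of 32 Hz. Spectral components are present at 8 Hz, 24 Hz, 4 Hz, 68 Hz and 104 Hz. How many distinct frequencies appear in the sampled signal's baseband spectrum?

2

fs/2 = 16 Hz.
8 Hz ≤ fs/2 = 16 Hz, passes unchanged.
24 Hz > fs/2 = 16 Hz, folds to fs − 24 Hz = 8 Hz.
4 Hz ≤ fs/2 = 16 Hz, passes unchanged.
68 Hz mod fs = 4 Hz.
4 Hz ≤ fs/2 = 16 Hz, appears at 4 Hz.
104 Hz mod fs = 8 Hz.
8 Hz ≤ fs/2 = 16 Hz, appears at 8 Hz.
Distinct values: {4 Hz, 8 Hz} → 2.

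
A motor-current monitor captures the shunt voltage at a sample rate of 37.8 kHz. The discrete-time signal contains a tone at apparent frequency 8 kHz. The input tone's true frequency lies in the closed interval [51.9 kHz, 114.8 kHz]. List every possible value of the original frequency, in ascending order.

67.6 kHz, 83.6 kHz, 105.4 kHz

Frequencies that alias to 8 kHz are k·fs ± 8 kHz for integer k ≥ 0.
k=0: 8 kHz.
k=1: 29.8 kHz, 45.8 kHz.
k=2: 67.6 kHz, 83.6 kHz.
k=3: 105.4 kHz, 121.4 kHz.
k=4: 143.2 kHz, 159.2 kHz.
Within [51.9 kHz, 114.8 kHz]: 67.6 kHz, 83.6 kHz, 105.4 kHz.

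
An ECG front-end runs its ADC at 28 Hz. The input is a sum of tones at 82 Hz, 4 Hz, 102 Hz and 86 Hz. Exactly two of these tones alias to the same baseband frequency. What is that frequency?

2 Hz

fs/2 = 14 Hz.
82 Hz mod fs = 26 Hz.
26 Hz > fs/2 = 14 Hz, folds to fs − 26 Hz = 2 Hz.
4 Hz ≤ fs/2 = 14 Hz, passes unchanged.
102 Hz mod fs = 18 Hz.
18 Hz > fs/2 = 14 Hz, folds to fs − 18 Hz = 10 Hz.
86 Hz mod fs = 2 Hz.
2 Hz ≤ fs/2 = 14 Hz, appears at 2 Hz.
82 Hz and 86 Hz both map to 2 Hz.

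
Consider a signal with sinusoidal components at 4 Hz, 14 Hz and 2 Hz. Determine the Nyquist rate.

28 Hz

Highest-frequency component: 14 Hz.
Nyquist rate = 2 × 14 Hz = 28 Hz.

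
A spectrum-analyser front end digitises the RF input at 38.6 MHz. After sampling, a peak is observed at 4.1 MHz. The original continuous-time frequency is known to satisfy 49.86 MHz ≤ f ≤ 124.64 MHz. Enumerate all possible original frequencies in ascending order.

Frequencies that alias to 4.1 MHz are k·fs ± 4.1 MHz for integer k ≥ 0.
k=0: 4.1 MHz.
k=1: 34.5 MHz, 42.7 MHz.
k=2: 73.1 MHz, 81.3 MHz.
k=3: 111.7 MHz, 119.9 MHz.
k=4: 150.3 MHz, 158.5 MHz.
Within [49.86 MHz, 124.64 MHz]: 73.1 MHz, 81.3 MHz, 111.7 MHz, 119.9 MHz.

73.1 MHz, 81.3 MHz, 111.7 MHz, 119.9 MHz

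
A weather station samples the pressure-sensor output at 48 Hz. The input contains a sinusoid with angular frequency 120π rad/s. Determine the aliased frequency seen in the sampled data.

ω = 120π rad/s → f = ω/(2π) = 60 Hz.
60 Hz mod fs = 12 Hz.
12 Hz ≤ fs/2 = 24 Hz, appears at 12 Hz.

12 Hz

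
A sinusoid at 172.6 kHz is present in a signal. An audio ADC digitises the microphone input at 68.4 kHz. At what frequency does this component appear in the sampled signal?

32.6 kHz

172.6 kHz mod fs = 35.8 kHz.
35.8 kHz > fs/2 = 34.2 kHz, folds to fs − 35.8 kHz = 32.6 kHz.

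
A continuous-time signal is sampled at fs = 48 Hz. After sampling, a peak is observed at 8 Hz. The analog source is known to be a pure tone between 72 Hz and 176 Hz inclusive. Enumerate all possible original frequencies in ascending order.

88 Hz, 104 Hz, 136 Hz, 152 Hz

Frequencies that alias to 8 Hz are k·fs ± 8 Hz for integer k ≥ 0.
k=0: 8 Hz.
k=1: 40 Hz, 56 Hz.
k=2: 88 Hz, 104 Hz.
k=3: 136 Hz, 152 Hz.
k=4: 184 Hz, 200 Hz.
Within [72 Hz, 176 Hz]: 88 Hz, 104 Hz, 136 Hz, 152 Hz.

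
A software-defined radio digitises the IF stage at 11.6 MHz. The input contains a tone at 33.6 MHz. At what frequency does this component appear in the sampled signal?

33.6 MHz mod fs = 10.4 MHz.
10.4 MHz > fs/2 = 5.8 MHz, folds to fs − 10.4 MHz = 1.2 MHz.

1.2 MHz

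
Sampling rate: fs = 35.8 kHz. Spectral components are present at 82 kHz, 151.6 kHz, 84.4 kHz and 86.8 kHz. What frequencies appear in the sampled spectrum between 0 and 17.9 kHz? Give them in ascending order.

8.4 kHz, 10.4 kHz, 12.8 kHz, 15.2 kHz

fs/2 = 17.9 kHz.
82 kHz mod fs = 10.4 kHz.
10.4 kHz ≤ fs/2 = 17.9 kHz, appears at 10.4 kHz.
151.6 kHz mod fs = 8.4 kHz.
8.4 kHz ≤ fs/2 = 17.9 kHz, appears at 8.4 kHz.
84.4 kHz mod fs = 12.8 kHz.
12.8 kHz ≤ fs/2 = 17.9 kHz, appears at 12.8 kHz.
86.8 kHz mod fs = 15.2 kHz.
15.2 kHz ≤ fs/2 = 17.9 kHz, appears at 15.2 kHz.
Distinct values: {8.4 kHz, 10.4 kHz, 12.8 kHz, 15.2 kHz}.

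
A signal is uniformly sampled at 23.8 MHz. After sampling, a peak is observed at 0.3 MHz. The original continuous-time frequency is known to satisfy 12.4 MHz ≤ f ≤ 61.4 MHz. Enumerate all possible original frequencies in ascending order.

Frequencies that alias to 0.3 MHz are k·fs ± 0.3 MHz for integer k ≥ 0.
k=0: 0.3 MHz.
k=1: 23.5 MHz, 24.1 MHz.
k=2: 47.3 MHz, 47.9 MHz.
k=3: 71.1 MHz, 71.7 MHz.
Within [12.4 MHz, 61.4 MHz]: 23.5 MHz, 24.1 MHz, 47.3 MHz, 47.9 MHz.

23.5 MHz, 24.1 MHz, 47.3 MHz, 47.9 MHz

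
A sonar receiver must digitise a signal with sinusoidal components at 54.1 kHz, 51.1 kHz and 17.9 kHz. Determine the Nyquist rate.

Highest-frequency component: 54.1 kHz.
Nyquist rate = 2 × 54.1 kHz = 108.2 kHz.

108.2 kHz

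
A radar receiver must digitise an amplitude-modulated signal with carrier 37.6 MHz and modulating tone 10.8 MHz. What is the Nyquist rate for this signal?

96.8 MHz

AM sidebands sit at fc ± fm = 26.8 MHz and 48.4 MHz.
Highest-frequency component: 48.4 MHz.
Nyquist rate = 2 × 48.4 MHz = 96.8 MHz.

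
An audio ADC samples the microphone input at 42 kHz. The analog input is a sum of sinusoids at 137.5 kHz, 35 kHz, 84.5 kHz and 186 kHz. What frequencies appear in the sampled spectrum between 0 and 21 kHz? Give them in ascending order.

fs/2 = 21 kHz.
137.5 kHz mod fs = 11.5 kHz.
11.5 kHz ≤ fs/2 = 21 kHz, appears at 11.5 kHz.
35 kHz > fs/2 = 21 kHz, folds to fs − 35 kHz = 7 kHz.
84.5 kHz mod fs = 0.5 kHz.
0.5 kHz ≤ fs/2 = 21 kHz, appears at 0.5 kHz.
186 kHz mod fs = 18 kHz.
18 kHz ≤ fs/2 = 21 kHz, appears at 18 kHz.
Distinct values: {0.5 kHz, 7 kHz, 11.5 kHz, 18 kHz}.

0.5 kHz, 7 kHz, 11.5 kHz, 18 kHz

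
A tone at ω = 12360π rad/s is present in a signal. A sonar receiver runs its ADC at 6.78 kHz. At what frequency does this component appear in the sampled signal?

ω = 12360π rad/s → f = ω/(2π) = 6180 Hz = 6.18 kHz.
6.18 kHz > fs/2 = 3.39 kHz, folds to fs − 6.18 kHz = 0.6 kHz.

0.6 kHz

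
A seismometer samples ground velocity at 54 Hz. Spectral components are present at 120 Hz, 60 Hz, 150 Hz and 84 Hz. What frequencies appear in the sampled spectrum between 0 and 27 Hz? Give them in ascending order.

fs/2 = 27 Hz.
120 Hz mod fs = 12 Hz.
12 Hz ≤ fs/2 = 27 Hz, appears at 12 Hz.
60 Hz mod fs = 6 Hz.
6 Hz ≤ fs/2 = 27 Hz, appears at 6 Hz.
150 Hz mod fs = 42 Hz.
42 Hz > fs/2 = 27 Hz, folds to fs − 42 Hz = 12 Hz.
84 Hz mod fs = 30 Hz.
30 Hz > fs/2 = 27 Hz, folds to fs − 30 Hz = 24 Hz.
Distinct values: {6 Hz, 12 Hz, 24 Hz}.

6 Hz, 12 Hz, 24 Hz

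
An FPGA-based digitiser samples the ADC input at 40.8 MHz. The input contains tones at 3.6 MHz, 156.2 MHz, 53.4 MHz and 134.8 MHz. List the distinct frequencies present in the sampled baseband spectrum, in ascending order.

fs/2 = 20.4 MHz.
3.6 MHz ≤ fs/2 = 20.4 MHz, passes unchanged.
156.2 MHz mod fs = 33.8 MHz.
33.8 MHz > fs/2 = 20.4 MHz, folds to fs − 33.8 MHz = 7 MHz.
53.4 MHz mod fs = 12.6 MHz.
12.6 MHz ≤ fs/2 = 20.4 MHz, appears at 12.6 MHz.
134.8 MHz mod fs = 12.4 MHz.
12.4 MHz ≤ fs/2 = 20.4 MHz, appears at 12.4 MHz.
Distinct values: {3.6 MHz, 7 MHz, 12.4 MHz, 12.6 MHz}.

3.6 MHz, 7 MHz, 12.4 MHz, 12.6 MHz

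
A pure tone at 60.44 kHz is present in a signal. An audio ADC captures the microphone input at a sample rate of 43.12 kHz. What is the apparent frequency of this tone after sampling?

17.32 kHz

60.44 kHz mod fs = 17.32 kHz.
17.32 kHz ≤ fs/2 = 21.56 kHz, appears at 17.32 kHz.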